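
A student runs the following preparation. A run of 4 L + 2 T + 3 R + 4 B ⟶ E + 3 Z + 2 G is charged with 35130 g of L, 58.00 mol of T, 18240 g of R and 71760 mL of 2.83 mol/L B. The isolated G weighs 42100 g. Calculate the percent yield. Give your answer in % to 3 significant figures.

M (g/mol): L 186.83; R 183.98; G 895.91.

81.0 %

n(L) = 35130 / 186.83 = 188.0 mol
n(T) = 58.00 mol
n(R) = 18240 / 183.98 = 99.14 mol
n(B) = 2.83 × 71760/1000 = 203.1 mol
n/ν for L = 188.0/4 = 47.00
n/ν for T = 58.00/2 = 29.00
n/ν for R = 99.14/3 = 33.05
n/ν for B = 203.1/4 = 50.78
Smallest n/ν is T → limiting reagent.
theoretical n(G) = (2/2) × 58.00 = 58.00 mol → 51960 g
% yield = 42100 / 51960 × 100 = 81.02 %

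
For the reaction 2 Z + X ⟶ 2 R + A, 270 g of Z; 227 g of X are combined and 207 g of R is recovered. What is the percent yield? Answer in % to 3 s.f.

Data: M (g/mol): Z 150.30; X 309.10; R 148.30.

95.0 %

n(Z) = 270.0 / 150.30 = 1.796 mol
n(X) = 227.0 / 309.10 = 0.7344 mol
n/ν for Z = 1.796/2 = 0.8980
n/ν for X = 0.7344/1 = 0.7344
Smallest n/ν is X → limiting reagent.
theoretical n(R) = (2/1) × 0.7344 = 1.469 mol → 217.9 g
% yield = 207 / 217.9 × 100 = 95.00 %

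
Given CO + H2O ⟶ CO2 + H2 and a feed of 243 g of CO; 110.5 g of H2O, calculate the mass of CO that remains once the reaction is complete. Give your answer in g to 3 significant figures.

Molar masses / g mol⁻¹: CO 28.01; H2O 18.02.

71.2 g

n(CO) = 243.0 / 28.01 = 8.675 mol
n(H2O) = 110.5 / 18.02 = 6.132 mol
n/ν for CO = 8.675/1 = 8.675
n/ν for H2O = 6.132/1 = 6.132
Smallest n/ν is H2O → limiting reagent.
CO consumed = (1/1) × 6.132 = 6.132 mol
CO remaining = 8.675 − 6.132 = 2.543 mol
mass = 2.543 × 28.01 = 71.23 g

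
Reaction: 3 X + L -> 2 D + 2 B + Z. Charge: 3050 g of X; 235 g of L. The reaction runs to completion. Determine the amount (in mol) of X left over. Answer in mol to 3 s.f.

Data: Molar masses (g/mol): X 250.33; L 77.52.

n(X) = 3050 / 250.33 = 12.18 mol
n(L) = 235.0 / 77.52 = 3.031 mol
n/ν → X: 4.060, L: 3.031; L is limiting.
X consumed = (3/1) × 3.031 = 9.093 mol
X remaining = 12.18 − 9.093 = 3.087 mol

3.09 mol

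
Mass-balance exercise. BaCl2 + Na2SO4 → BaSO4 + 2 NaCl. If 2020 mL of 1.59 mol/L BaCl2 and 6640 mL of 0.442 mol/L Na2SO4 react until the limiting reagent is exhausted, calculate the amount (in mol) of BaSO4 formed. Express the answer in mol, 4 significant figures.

2.935 mol

n(BaCl2) = 1.59 × 2020/1000 = 3.212 mol
n(Na2SO4) = 0.442 × 6640/1000 = 2.935 mol
n/ν for BaCl2 = 3.212/1 = 3.212
n/ν for Na2SO4 = 2.935/1 = 2.935
Smallest n/ν is Na2SO4 → limiting reagent.
n(BaSO4) = (1/1) × 2.935 = 2.935 mol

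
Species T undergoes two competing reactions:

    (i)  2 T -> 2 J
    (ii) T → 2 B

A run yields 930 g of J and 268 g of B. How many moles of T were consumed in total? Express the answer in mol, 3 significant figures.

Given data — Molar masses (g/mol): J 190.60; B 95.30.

6.29 mol

n(J) = 930 / 190.60 = 4.879 mol
n(B) = 268 / 95.30 = 2.812 mol
n(T) via (i) = (2/2)×4.879 = 4.879 mol
n(T) via (ii) = (1/2)×2.812 = 1.406 mol
total n(T) = 4.879 + 1.406 = 6.285 mol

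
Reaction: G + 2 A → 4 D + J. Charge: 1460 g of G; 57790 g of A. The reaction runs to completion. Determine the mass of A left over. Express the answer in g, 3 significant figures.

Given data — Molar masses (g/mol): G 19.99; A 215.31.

26300 g

n(G) = 1460 / 19.99 = 73.04 mol
n(A) = 57790 / 215.31 = 268.4 mol
n/ν for G = 73.04/1 = 73.04
n/ν for A = 268.4/2 = 134.2
Smallest n/ν is G → limiting reagent.
A consumed = (2/1) × 73.04 = 146.1 mol
A remaining = 268.4 − 146.1 = 122.3 mol
mass = 122.3 × 215.31 = 26330 g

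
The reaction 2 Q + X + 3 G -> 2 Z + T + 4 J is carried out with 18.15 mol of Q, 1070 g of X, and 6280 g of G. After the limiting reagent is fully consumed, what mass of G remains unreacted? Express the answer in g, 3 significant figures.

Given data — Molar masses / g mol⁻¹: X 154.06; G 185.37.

n(Q) = 18.15 mol
n(X) = 1070 / 154.06 = 6.945 mol
n(G) = 6280 / 185.37 = 33.88 mol
n/ν for Q = 18.15/2 = 9.075
n/ν for X = 6.945/1 = 6.945
n/ν for G = 33.88/3 = 11.29
Smallest n/ν is X → limiting reagent.
G consumed = (3/1) × 6.945 = 20.84 mol
G remaining = 33.88 − 20.84 = 13.04 mol
mass = 13.04 × 185.37 = 2417 g

2420 g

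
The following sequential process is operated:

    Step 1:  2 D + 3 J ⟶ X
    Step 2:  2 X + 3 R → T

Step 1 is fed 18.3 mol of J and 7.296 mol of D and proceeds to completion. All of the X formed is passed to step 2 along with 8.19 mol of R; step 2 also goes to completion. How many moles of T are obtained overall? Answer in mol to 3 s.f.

1.82 mol

Step 1:
n(J) = 18.30 mol
n(D) = 7.296 mol
n/ν for J = 18.30/3 = 6.100
n/ν for D = 7.296/2 = 3.648
Smallest n/ν is D → limiting reagent.
n(X) produced = (1/2) × 7.296 = 3.648 mol
Step 2:
n(X) available = 3.648 mol
n(R) = 8.190 mol
n/ν for X = 3.648/2 = 1.824
n/ν for R = 8.190/3 = 2.730
Smallest n/ν is X → limiting reagent.
n(T) = (1/2) × 3.648 = 1.824 mol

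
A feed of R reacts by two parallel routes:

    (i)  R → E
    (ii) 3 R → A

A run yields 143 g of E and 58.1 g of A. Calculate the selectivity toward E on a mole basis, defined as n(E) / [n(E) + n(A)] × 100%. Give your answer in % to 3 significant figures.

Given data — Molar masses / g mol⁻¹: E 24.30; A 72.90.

n(E) = 143 / 24.30 = 5.885 mol
n(A) = 58.1 / 72.90 = 0.7970 mol
selectivity = 5.885/(5.885+0.7970) × 100 = 88.07 %

88.1 %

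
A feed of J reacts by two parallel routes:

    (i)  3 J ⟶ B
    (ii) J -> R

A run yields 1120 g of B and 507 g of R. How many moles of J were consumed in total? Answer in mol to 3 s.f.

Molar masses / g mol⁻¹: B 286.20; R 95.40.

n(B) = 1120 / 286.20 = 3.913 mol
n(R) = 507 / 95.40 = 5.314 mol
n(J) via (i) = (3/1)×3.913 = 11.74 mol
n(J) via (ii) = (1/1)×5.314 = 5.314 mol
total n(J) = 11.74 + 5.314 = 17.05 mol

17.1 mol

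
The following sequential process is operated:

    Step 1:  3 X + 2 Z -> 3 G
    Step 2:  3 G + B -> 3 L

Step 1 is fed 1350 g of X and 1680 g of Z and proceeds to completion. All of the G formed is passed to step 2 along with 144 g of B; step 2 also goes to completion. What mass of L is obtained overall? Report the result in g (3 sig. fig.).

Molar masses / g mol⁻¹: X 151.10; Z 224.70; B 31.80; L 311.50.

Step 1:
n(X) = 1350 / 151.10 = 8.934 mol
n(Z) = 1680 / 224.70 = 7.477 mol
n/ν → X: 2.978, Z: 3.739; X is limiting.
n(G) produced = (3/3) × 8.934 = 8.934 mol
Step 2:
n(G) available = 8.934 mol
n(B) = 144.0 / 31.80 = 4.528 mol
n/ν → G: 2.978, B: 4.528; G is limiting.
n(L) = (3/3) × 8.934 = 8.934 mol
mass = 8.934 × 311.50 = 2783 g

2780 g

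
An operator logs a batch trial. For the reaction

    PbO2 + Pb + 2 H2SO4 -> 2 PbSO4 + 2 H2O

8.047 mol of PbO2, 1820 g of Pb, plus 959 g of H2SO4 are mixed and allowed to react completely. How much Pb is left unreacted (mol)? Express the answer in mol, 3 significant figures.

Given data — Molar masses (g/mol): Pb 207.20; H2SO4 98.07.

3.89 mol

n(PbO2) = 8.047 mol
n(Pb) = 1820 / 207.20 = 8.784 mol
n(H2SO4) = 959.0 / 98.07 = 9.779 mol
n/ν → PbO2: 8.047, Pb: 8.784, H2SO4: 4.890; H2SO4 is limiting.
Pb consumed = (1/2) × 9.779 = 4.890 mol
Pb remaining = 8.784 − 4.890 = 3.894 mol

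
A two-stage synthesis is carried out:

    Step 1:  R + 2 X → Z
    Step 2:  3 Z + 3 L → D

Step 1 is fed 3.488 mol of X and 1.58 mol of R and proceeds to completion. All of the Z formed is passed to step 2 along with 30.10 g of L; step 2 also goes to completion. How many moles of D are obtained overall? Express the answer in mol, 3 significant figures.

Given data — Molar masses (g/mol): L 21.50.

0.467 mol

Step 1:
n(X) = 3.488 mol
n(R) = 1.580 mol
n/ν → X: 1.744, R: 1.580; R is limiting.
n(Z) produced = (1/1) × 1.580 = 1.580 mol
Step 2:
n(Z) available = 1.580 mol
n(L) = 30.10 / 21.50 = 1.400 mol
n/ν → Z: 0.5267, L: 0.4667; L is limiting.
n(D) = (1/3) × 1.400 = 0.4667 mol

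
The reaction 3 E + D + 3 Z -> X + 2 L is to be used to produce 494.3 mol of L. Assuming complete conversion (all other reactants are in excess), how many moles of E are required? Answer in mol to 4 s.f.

n(L) = 494.3 mol
n(E) = (3/2) × 494.3 = 741.5 mol

741.5 mol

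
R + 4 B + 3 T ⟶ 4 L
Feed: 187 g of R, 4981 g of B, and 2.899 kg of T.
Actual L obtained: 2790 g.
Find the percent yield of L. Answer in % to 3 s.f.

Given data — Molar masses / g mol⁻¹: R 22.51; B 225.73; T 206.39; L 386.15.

38.6 %

n(R) = 187.0 / 22.51 = 8.307 mol
n(B) = 4981 / 225.73 = 22.07 mol
n(T) = 2.899×1000 / 206.39 = 14.05 mol
n/ν for R = 8.307/1 = 8.307
n/ν for B = 22.07/4 = 5.518
n/ν for T = 14.05/3 = 4.683
Smallest n/ν is T → limiting reagent.
theoretical n(L) = (4/3) × 14.05 = 18.73 mol → 7233 g
% yield = 2790 / 7233 × 100 = 38.57 %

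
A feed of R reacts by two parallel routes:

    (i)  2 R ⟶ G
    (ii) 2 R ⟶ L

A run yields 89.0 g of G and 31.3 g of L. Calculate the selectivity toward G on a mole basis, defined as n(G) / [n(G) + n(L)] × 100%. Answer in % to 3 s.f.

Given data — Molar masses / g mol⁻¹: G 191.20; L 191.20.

n(G) = 89.0 / 191.20 = 0.4655 mol
n(L) = 31.3 / 191.20 = 0.1637 mol
selectivity = 0.4655/(0.4655+0.1637) × 100 = 73.98 %

74.0 %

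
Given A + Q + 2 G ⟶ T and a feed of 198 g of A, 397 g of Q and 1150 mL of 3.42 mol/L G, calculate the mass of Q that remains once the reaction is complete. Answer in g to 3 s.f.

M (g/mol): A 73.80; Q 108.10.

n(A) = 198.0 / 73.80 = 2.683 mol
n(Q) = 397.0 / 108.10 = 3.673 mol
n(G) = 3.42 × 1150/1000 = 3.933 mol
n/ν for A = 2.683/1 = 2.683
n/ν for Q = 3.673/1 = 3.673
n/ν for G = 3.933/2 = 1.967
Smallest n/ν is G → limiting reagent.
Q consumed = (1/2) × 3.933 = 1.967 mol
Q remaining = 3.673 − 1.967 = 1.706 mol
mass = 1.706 × 108.10 = 184.4 g

184 g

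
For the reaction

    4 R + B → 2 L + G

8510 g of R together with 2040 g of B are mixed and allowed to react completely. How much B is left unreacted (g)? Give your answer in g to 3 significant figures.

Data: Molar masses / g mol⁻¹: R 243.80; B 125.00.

n(R) = 8510 / 243.80 = 34.91 mol
n(B) = 2040 / 125.00 = 16.32 mol
n/ν for R = 34.91/4 = 8.728
n/ν for B = 16.32/1 = 16.32
Smallest n/ν is R → limiting reagent.
B consumed = (1/4) × 34.91 = 8.728 mol
B remaining = 16.32 − 8.728 = 7.592 mol
mass = 7.592 × 125.00 = 949.0 g

949 g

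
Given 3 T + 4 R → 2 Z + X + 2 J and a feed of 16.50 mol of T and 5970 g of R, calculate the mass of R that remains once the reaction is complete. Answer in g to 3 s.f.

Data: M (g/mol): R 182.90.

n(T) = 16.50 mol
n(R) = 5970 / 182.90 = 32.64 mol
n/ν for T = 16.50/3 = 5.500
n/ν for R = 32.64/4 = 8.160
Smallest n/ν is T → limiting reagent.
R consumed = (4/3) × 16.50 = 22.00 mol
R remaining = 32.64 − 22.00 = 10.64 mol
mass = 10.64 × 182.90 = 1946 g

1950 g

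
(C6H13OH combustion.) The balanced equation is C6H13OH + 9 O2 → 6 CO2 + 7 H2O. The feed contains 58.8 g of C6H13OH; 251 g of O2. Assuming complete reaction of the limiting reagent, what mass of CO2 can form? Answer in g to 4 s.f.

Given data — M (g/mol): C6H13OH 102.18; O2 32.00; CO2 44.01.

152.0 g

n(C6H13OH) = 58.80 / 102.18 = 0.5755 mol
n(O2) = 251.0 / 32.00 = 7.844 mol
n/ν → C6H13OH: 0.5755, O2: 0.8716; C6H13OH is limiting.
n(CO2) = (6/1) × 0.5755 = 3.453 mol
mass = 3.453 × 44.01 = 152.0 g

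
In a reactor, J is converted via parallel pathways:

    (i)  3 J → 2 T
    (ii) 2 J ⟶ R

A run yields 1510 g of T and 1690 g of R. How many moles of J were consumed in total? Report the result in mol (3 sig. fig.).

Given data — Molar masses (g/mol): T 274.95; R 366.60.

n(T) = 1510 / 274.95 = 5.492 mol
n(R) = 1690 / 366.60 = 4.610 mol
n(J) via (i) = (3/2)×5.492 = 8.238 mol
n(J) via (ii) = (2/1)×4.610 = 9.220 mol
total n(J) = 8.238 + 9.220 = 17.46 mol

17.5 mol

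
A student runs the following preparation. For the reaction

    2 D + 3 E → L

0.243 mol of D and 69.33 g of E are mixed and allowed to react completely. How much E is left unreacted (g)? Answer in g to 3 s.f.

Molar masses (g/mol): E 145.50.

16.3 g

n(D) = 0.2430 mol
n(E) = 69.33 / 145.50 = 0.4765 mol
n/ν for D = 0.2430/2 = 0.1215
n/ν for E = 0.4765/3 = 0.1588
Smallest n/ν is D → limiting reagent.
E consumed = (3/2) × 0.2430 = 0.3645 mol
E remaining = 0.4765 − 0.3645 = 0.1120 mol
mass = 0.1120 × 145.50 = 16.30 g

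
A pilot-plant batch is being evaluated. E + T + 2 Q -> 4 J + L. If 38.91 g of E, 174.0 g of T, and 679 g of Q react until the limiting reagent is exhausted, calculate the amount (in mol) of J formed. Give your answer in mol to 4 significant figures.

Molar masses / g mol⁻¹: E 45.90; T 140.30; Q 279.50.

3.391 mol

n(E) = 38.91 / 45.90 = 0.8477 mol
n(T) = 174.0 / 140.30 = 1.240 mol
n(Q) = 679.0 / 279.50 = 2.429 mol
n/ν for E = 0.8477/1 = 0.8477
n/ν for T = 1.240/1 = 1.240
n/ν for Q = 2.429/2 = 1.215
Smallest n/ν is E → limiting reagent.
n(J) = (4/1) × 0.8477 = 3.391 mol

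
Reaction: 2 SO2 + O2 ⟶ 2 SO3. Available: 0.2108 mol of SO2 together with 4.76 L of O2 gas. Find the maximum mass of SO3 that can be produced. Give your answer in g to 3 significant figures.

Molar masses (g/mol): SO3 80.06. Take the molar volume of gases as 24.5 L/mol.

n(SO2) = 0.2108 mol
n(O2) = 4.760 / 24.5 = 0.1943 mol
n/ν for SO2 = 0.2108/2 = 0.1054
n/ν for O2 = 0.1943/1 = 0.1943
Smallest n/ν is SO2 → limiting reagent.
n(SO3) = (2/2) × 0.2108 = 0.2108 mol
mass = 0.2108 × 80.06 = 16.88 g

16.9 g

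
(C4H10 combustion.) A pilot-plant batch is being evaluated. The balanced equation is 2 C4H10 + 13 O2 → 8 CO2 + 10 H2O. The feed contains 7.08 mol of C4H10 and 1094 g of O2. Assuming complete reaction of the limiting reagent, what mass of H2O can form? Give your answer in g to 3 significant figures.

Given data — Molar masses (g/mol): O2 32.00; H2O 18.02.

n(C4H10) = 7.080 mol
n(O2) = 1094 / 32.00 = 34.19 mol
n/ν for C4H10 = 7.080/2 = 3.540
n/ν for O2 = 34.19/13 = 2.630
Smallest n/ν is O2 → limiting reagent.
n(H2O) = (10/13) × 34.19 = 26.30 mol
mass = 26.30 × 18.02 = 473.9 g

474 g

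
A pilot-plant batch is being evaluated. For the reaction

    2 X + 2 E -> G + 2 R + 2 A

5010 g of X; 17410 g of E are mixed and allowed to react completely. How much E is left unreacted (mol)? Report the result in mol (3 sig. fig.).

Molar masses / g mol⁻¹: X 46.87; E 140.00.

17.5 mol

n(X) = 5010 / 46.87 = 106.9 mol
n(E) = 17410 / 140.00 = 124.4 mol
n/ν for X = 106.9/2 = 53.45
n/ν for E = 124.4/2 = 62.20
Smallest n/ν is X → limiting reagent.
E consumed = (2/2) × 106.9 = 106.9 mol
E remaining = 124.4 − 106.9 = 17.50 mol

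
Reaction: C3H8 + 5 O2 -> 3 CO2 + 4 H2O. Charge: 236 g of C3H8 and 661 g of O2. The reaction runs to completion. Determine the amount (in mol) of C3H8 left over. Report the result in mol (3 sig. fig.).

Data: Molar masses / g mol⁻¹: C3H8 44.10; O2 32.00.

1.22 mol

n(C3H8) = 236.0 / 44.10 = 5.351 mol
n(O2) = 661.0 / 32.00 = 20.66 mol
n/ν for C3H8 = 5.351/1 = 5.351
n/ν for O2 = 20.66/5 = 4.132
Smallest n/ν is O2 → limiting reagent.
C3H8 consumed = (1/5) × 20.66 = 4.132 mol
C3H8 remaining = 5.351 − 4.132 = 1.219 mol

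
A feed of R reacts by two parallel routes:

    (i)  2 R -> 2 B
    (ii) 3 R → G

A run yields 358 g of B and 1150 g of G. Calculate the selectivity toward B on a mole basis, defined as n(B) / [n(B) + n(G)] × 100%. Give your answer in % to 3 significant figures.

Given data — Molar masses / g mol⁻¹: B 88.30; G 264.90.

48.3 %

n(B) = 358 / 88.30 = 4.054 mol
n(G) = 1150 / 264.90 = 4.341 mol
selectivity = 4.054/(4.054+4.341) × 100 = 48.29 %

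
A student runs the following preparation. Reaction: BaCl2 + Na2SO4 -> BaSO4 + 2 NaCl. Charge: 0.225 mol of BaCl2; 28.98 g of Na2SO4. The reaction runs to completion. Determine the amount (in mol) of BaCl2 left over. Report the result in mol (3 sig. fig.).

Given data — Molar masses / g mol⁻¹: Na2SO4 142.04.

n(BaCl2) = 0.2250 mol
n(Na2SO4) = 28.98 / 142.04 = 0.2040 mol
n/ν for BaCl2 = 0.2250/1 = 0.2250
n/ν for Na2SO4 = 0.2040/1 = 0.2040
Smallest n/ν is Na2SO4 → limiting reagent.
BaCl2 consumed = (1/1) × 0.2040 = 0.2040 mol
BaCl2 remaining = 0.2250 − 0.2040 = 0.02100 mol

0.0210 mol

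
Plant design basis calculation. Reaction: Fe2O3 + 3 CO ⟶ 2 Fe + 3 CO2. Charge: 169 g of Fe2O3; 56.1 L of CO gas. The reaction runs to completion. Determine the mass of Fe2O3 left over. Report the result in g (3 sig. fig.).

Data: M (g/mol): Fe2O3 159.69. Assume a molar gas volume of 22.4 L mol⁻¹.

35.7 g

n(Fe2O3) = 169.0 / 159.69 = 1.058 mol
n(CO) = 56.10 / 22.4 = 2.504 mol
n/ν for Fe2O3 = 1.058/1 = 1.058
n/ν for CO = 2.504/3 = 0.8347
Smallest n/ν is CO → limiting reagent.
Fe2O3 consumed = (1/3) × 2.504 = 0.8347 mol
Fe2O3 remaining = 1.058 − 0.8347 = 0.2233 mol
mass = 0.2233 × 159.69 = 35.66 g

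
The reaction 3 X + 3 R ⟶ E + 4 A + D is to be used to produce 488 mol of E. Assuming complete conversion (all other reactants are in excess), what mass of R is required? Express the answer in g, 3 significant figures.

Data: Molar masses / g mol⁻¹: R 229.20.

n(E) = 488.0 mol
n(R) = (3/1) × 488.0 = 1464 mol
mass = 1464 × 229.20 = 335500 g

336000 g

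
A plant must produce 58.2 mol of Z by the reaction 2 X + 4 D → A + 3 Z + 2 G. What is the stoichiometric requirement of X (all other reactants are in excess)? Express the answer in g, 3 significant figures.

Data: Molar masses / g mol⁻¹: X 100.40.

n(Z) = 58.20 mol
n(X) = (2/3) × 58.20 = 38.80 mol
mass = 38.80 × 100.40 = 3896 g

3900 g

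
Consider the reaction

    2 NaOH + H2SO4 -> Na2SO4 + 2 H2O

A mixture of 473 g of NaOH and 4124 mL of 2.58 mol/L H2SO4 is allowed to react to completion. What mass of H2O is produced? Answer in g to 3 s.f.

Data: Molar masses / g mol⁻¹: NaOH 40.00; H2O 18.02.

n(NaOH) = 473.0 / 40.00 = 11.83 mol
n(H2SO4) = 2.58 × 4124/1000 = 10.64 mol
n/ν → NaOH: 5.915, H2SO4: 10.64; NaOH is limiting.
n(H2O) = (2/2) × 11.83 = 11.83 mol
mass = 11.83 × 18.02 = 213.2 g

213 g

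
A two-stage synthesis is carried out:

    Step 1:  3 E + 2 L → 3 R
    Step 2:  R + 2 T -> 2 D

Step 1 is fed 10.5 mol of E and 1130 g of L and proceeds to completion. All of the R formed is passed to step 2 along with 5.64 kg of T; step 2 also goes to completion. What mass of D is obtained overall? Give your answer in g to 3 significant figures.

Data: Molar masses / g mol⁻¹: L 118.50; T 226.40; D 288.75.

6060 g

Step 1:
n(E) = 10.50 mol
n(L) = 1130 / 118.50 = 9.536 mol
n/ν → E: 3.500, L: 4.768; E is limiting.
n(R) produced = (3/3) × 10.50 = 10.50 mol
Step 2:
n(R) available = 10.50 mol
n(T) = 5.640×1000 / 226.40 = 24.91 mol
n/ν → R: 10.50, T: 12.46; R is limiting.
n(D) = (2/1) × 10.50 = 21.00 mol
mass = 21.00 × 288.75 = 6064 g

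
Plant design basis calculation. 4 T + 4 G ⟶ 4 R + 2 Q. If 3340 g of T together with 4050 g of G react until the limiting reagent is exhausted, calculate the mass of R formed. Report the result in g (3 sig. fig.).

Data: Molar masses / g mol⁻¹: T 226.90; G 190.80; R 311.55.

n(T) = 3340 / 226.90 = 14.72 mol
n(G) = 4050 / 190.80 = 21.23 mol
n/ν for T = 14.72/4 = 3.680
n/ν for G = 21.23/4 = 5.308
Smallest n/ν is T → limiting reagent.
n(R) = (4/4) × 14.72 = 14.72 mol
mass = 14.72 × 311.55 = 4586 g

4590 g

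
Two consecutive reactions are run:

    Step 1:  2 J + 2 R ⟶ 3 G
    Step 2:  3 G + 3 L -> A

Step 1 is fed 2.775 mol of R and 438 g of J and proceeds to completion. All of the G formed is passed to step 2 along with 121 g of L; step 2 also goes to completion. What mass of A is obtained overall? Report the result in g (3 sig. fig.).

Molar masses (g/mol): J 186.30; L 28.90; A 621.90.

731 g

Step 1:
n(R) = 2.775 mol
n(J) = 438.0 / 186.30 = 2.351 mol
n/ν for R = 2.775/2 = 1.388
n/ν for J = 2.351/2 = 1.176
Smallest n/ν is J → limiting reagent.
n(G) produced = (3/2) × 2.351 = 3.527 mol
Step 2:
n(G) available = 3.527 mol
n(L) = 121.0 / 28.90 = 4.187 mol
n/ν for G = 3.527/3 = 1.176
n/ν for L = 4.187/3 = 1.396
Smallest n/ν is G → limiting reagent.
n(A) = (1/3) × 3.527 = 1.176 mol
mass = 1.176 × 621.90 = 731.4 g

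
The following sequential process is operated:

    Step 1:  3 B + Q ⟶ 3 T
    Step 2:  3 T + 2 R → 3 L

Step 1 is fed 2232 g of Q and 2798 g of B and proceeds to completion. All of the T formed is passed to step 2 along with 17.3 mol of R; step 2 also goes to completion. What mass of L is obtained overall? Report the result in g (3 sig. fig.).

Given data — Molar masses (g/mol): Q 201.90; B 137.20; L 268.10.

Step 1:
n(Q) = 2232 / 201.90 = 11.05 mol
n(B) = 2798 / 137.20 = 20.39 mol
n/ν → Q: 11.05, B: 6.797; B is limiting.
n(T) produced = (3/3) × 20.39 = 20.39 mol
Step 2:
n(T) available = 20.39 mol
n(R) = 17.30 mol
n/ν → T: 6.797, R: 8.650; T is limiting.
n(L) = (3/3) × 20.39 = 20.39 mol
mass = 20.39 × 268.10 = 5467 g

5470 g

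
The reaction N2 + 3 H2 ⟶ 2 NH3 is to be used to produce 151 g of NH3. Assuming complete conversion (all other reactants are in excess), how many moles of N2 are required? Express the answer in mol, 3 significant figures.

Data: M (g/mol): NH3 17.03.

n(NH3) = 151 / 17.03 = 8.867 mol
n(N2) = (1/2) × 8.867 = 4.434 mol

4.43 mol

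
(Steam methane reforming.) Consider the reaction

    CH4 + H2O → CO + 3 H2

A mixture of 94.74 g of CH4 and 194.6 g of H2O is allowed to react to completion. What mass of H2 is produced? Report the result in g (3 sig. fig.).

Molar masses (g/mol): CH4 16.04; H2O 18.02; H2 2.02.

35.8 g

n(CH4) = 94.74 / 16.04 = 5.906 mol
n(H2O) = 194.6 / 18.02 = 10.80 mol
n/ν for CH4 = 5.906/1 = 5.906
n/ν for H2O = 10.80/1 = 10.80
Smallest n/ν is CH4 → limiting reagent.
n(H2) = (3/1) × 5.906 = 17.72 mol
mass = 17.72 × 2.02 = 35.79 g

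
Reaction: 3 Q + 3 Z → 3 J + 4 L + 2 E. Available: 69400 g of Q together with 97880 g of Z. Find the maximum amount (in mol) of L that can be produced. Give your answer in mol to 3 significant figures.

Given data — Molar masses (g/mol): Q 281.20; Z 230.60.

n(Q) = 69400 / 281.20 = 246.8 mol
n(Z) = 97880 / 230.60 = 424.5 mol
n/ν for Q = 246.8/3 = 82.27
n/ν for Z = 424.5/3 = 141.5
Smallest n/ν is Q → limiting reagent.
n(L) = (4/3) × 246.8 = 329.1 mol

329 mol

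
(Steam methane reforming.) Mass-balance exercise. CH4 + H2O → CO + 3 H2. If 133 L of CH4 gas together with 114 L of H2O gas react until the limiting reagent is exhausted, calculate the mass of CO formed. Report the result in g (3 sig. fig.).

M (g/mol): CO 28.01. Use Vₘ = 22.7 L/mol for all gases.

n(CH4) = 133.0 / 22.7 = 5.859 mol
n(H2O) = 114.0 / 22.7 = 5.022 mol
n/ν → CH4: 5.859, H2O: 5.022; H2O is limiting.
n(CO) = (1/1) × 5.022 = 5.022 mol
mass = 5.022 × 28.01 = 140.7 g

141 g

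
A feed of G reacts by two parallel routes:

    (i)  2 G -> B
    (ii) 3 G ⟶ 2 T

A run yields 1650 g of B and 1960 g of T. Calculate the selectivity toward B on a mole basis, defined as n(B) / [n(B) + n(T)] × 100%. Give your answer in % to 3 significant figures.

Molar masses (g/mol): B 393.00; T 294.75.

38.7 %

n(B) = 1650 / 393.00 = 4.198 mol
n(T) = 1960 / 294.75 = 6.650 mol
selectivity = 4.198/(4.198+6.650) × 100 = 38.70 %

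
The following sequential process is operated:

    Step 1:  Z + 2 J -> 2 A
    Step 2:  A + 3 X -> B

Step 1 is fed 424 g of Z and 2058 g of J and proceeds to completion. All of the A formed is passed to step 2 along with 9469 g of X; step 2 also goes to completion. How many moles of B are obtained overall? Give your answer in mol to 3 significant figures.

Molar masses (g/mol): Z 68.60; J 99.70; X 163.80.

12.4 mol

Step 1:
n(Z) = 424.0 / 68.60 = 6.181 mol
n(J) = 2058 / 99.70 = 20.64 mol
n/ν for Z = 6.181/1 = 6.181
n/ν for J = 20.64/2 = 10.32
Smallest n/ν is Z → limiting reagent.
n(A) produced = (2/1) × 6.181 = 12.36 mol
Step 2:
n(A) available = 12.36 mol
n(X) = 9469 / 163.80 = 57.81 mol
n/ν for A = 12.36/1 = 12.36
n/ν for X = 57.81/3 = 19.27
Smallest n/ν is A → limiting reagent.
n(B) = (1/1) × 12.36 = 12.36 mol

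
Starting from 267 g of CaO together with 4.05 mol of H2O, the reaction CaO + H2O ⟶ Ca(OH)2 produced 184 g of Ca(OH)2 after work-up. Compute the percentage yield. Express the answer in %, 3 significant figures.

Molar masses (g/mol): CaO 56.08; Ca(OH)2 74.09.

61.3 %

n(CaO) = 267.0 / 56.08 = 4.761 mol
n(H2O) = 4.050 mol
n/ν for CaO = 4.761/1 = 4.761
n/ν for H2O = 4.050/1 = 4.050
Smallest n/ν is H2O → limiting reagent.
theoretical n(Ca(OH)2) = (1/1) × 4.050 = 4.050 mol → 300.1 g
% yield = 184 / 300.1 × 100 = 61.31 %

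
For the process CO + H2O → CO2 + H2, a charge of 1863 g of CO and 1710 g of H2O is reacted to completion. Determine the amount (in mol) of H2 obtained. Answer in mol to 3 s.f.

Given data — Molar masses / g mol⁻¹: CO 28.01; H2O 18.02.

n(CO) = 1863 / 28.01 = 66.51 mol
n(H2O) = 1710 / 18.02 = 94.89 mol
n/ν for CO = 66.51/1 = 66.51
n/ν for H2O = 94.89/1 = 94.89
Smallest n/ν is CO → limiting reagent.
n(H2) = (1/1) × 66.51 = 66.51 mol

66.5 mol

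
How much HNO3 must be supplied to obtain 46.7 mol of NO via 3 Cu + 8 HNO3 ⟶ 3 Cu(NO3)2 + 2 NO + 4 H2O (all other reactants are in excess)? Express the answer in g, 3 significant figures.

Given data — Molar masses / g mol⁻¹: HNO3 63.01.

11800 g

n(NO) = 46.70 mol
n(HNO3) = (8/2) × 46.70 = 186.8 mol
mass = 186.8 × 63.01 = 11770 g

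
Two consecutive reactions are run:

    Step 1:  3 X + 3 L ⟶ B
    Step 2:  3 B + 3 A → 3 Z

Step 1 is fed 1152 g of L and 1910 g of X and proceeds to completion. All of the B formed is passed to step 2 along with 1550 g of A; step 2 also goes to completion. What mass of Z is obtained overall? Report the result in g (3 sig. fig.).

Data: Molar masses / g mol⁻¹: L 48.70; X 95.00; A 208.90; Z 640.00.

Step 1:
n(L) = 1152 / 48.70 = 23.66 mol
n(X) = 1910 / 95.00 = 20.11 mol
n/ν → L: 7.887, X: 6.703; X is limiting.
n(B) produced = (1/3) × 20.11 = 6.703 mol
Step 2:
n(B) available = 6.703 mol
n(A) = 1550 / 208.90 = 7.420 mol
n/ν → B: 2.234, A: 2.473; B is limiting.
n(Z) = (3/3) × 6.703 = 6.703 mol
mass = 6.703 × 640.00 = 4290 g

4290 g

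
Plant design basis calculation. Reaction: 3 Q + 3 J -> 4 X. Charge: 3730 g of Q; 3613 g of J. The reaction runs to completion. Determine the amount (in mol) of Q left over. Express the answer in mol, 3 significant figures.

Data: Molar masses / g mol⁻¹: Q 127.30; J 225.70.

13.3 mol

n(Q) = 3730 / 127.30 = 29.30 mol
n(J) = 3613 / 225.70 = 16.01 mol
n/ν → Q: 9.767, J: 5.337; J is limiting.
Q consumed = (3/3) × 16.01 = 16.01 mol
Q remaining = 29.30 − 16.01 = 13.29 mol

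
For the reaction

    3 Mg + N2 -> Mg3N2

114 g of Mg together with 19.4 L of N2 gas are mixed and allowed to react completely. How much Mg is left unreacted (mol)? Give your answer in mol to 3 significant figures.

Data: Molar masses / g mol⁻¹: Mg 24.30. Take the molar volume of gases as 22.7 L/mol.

n(Mg) = 114.0 / 24.30 = 4.691 mol
n(N2) = 19.40 / 22.7 = 0.8546 mol
n/ν → Mg: 1.564, N2: 0.8546; N2 is limiting.
Mg consumed = (3/1) × 0.8546 = 2.564 mol
Mg remaining = 4.691 − 2.564 = 2.127 mol

2.13 mol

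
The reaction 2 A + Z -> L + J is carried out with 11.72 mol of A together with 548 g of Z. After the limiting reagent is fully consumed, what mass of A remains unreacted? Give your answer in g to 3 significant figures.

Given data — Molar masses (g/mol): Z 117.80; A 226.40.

547 g

n(A) = 11.72 mol
n(Z) = 548.0 / 117.80 = 4.652 mol
n/ν for A = 11.72/2 = 5.860
n/ν for Z = 4.652/1 = 4.652
Smallest n/ν is Z → limiting reagent.
A consumed = (2/1) × 4.652 = 9.304 mol
A remaining = 11.72 − 9.304 = 2.416 mol
mass = 2.416 × 226.40 = 547.0 g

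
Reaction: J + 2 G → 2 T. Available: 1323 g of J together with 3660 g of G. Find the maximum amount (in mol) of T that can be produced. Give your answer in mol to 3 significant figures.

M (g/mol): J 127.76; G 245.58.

n(J) = 1323 / 127.76 = 10.36 mol
n(G) = 3660 / 245.58 = 14.90 mol
n/ν for J = 10.36/1 = 10.36
n/ν for G = 14.90/2 = 7.450
Smallest n/ν is G → limiting reagent.
n(T) = (2/2) × 14.90 = 14.90 mol

14.9 mol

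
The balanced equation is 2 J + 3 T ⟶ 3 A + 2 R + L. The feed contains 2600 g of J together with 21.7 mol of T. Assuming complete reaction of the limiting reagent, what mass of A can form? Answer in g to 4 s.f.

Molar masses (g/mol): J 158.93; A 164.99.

3580 g

n(J) = 2600 / 158.93 = 16.36 mol
n(T) = 21.70 mol
n/ν for J = 16.36/2 = 8.180
n/ν for T = 21.70/3 = 7.233
Smallest n/ν is T → limiting reagent.
n(A) = (3/3) × 21.70 = 21.70 mol
mass = 21.70 × 164.99 = 3580 g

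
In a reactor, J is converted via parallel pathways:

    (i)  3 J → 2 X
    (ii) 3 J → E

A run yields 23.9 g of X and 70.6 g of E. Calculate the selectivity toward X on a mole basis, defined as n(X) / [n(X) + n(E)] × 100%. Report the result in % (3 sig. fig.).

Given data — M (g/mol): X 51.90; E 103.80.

40.4 %

n(X) = 23.9 / 51.90 = 0.4605 mol
n(E) = 70.6 / 103.80 = 0.6802 mol
selectivity = 0.4605/(0.4605+0.6802) × 100 = 40.37 %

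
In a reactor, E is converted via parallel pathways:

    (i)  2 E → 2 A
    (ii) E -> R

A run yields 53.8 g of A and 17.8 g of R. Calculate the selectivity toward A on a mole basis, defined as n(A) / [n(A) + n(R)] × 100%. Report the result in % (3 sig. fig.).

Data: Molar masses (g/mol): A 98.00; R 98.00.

75.1 %

n(A) = 53.8 / 98.00 = 0.5490 mol
n(R) = 17.8 / 98.00 = 0.1816 mol
selectivity = 0.5490/(0.5490+0.1816) × 100 = 75.14 %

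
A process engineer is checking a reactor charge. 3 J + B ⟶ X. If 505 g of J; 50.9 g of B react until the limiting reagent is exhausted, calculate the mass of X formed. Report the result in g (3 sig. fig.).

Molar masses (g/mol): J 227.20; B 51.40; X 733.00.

n(J) = 505.0 / 227.20 = 2.223 mol
n(B) = 50.90 / 51.40 = 0.9903 mol
n/ν for J = 2.223/3 = 0.7410
n/ν for B = 0.9903/1 = 0.9903
Smallest n/ν is J → limiting reagent.
n(X) = (1/3) × 2.223 = 0.7410 mol
mass = 0.7410 × 733.00 = 543.2 g

543 g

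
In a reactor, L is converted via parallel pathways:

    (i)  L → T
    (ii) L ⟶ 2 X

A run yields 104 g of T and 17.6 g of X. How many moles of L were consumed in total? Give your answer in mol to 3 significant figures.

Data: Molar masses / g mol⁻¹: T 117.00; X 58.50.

1.04 mol

n(T) = 104 / 117.00 = 0.8889 mol
n(X) = 17.6 / 58.50 = 0.3009 mol
n(L) via (i) = (1/1)×0.8889 = 0.8889 mol
n(L) via (ii) = (1/2)×0.3009 = 0.1505 mol
total n(L) = 0.8889 + 0.1505 = 1.039 mol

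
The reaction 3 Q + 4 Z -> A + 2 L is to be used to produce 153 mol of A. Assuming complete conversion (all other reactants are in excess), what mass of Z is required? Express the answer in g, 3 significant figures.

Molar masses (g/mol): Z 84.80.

51900 g

n(A) = 153.0 mol
n(Z) = (4/1) × 153.0 = 612.0 mol
mass = 612.0 × 84.80 = 51900 g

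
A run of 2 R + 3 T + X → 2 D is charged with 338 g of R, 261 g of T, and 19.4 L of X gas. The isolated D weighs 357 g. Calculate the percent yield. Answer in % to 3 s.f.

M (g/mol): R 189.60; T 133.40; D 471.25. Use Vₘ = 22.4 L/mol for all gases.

58.1 %

n(R) = 338.0 / 189.60 = 1.783 mol
n(T) = 261.0 / 133.40 = 1.957 mol
n(X) = 19.40 / 22.4 = 0.8661 mol
n/ν for R = 1.783/2 = 0.8915
n/ν for T = 1.957/3 = 0.6523
n/ν for X = 0.8661/1 = 0.8661
Smallest n/ν is T → limiting reagent.
theoretical n(D) = (2/3) × 1.957 = 1.305 mol → 615.0 g
% yield = 357 / 615.0 × 100 = 58.05 %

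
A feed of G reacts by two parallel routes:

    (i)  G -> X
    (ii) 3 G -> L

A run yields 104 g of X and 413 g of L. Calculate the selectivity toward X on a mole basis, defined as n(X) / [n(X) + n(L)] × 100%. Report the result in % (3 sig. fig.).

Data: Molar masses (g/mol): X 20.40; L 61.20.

43.0 %

n(X) = 104 / 20.40 = 5.098 mol
n(L) = 413 / 61.20 = 6.748 mol
selectivity = 5.098/(5.098+6.748) × 100 = 43.04 %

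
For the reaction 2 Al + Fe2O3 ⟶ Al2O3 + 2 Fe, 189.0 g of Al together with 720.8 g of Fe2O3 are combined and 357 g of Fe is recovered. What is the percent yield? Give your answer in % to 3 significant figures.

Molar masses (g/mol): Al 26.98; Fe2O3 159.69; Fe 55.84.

91.3 %

n(Al) = 189.0 / 26.98 = 7.005 mol
n(Fe2O3) = 720.8 / 159.69 = 4.514 mol
n/ν for Al = 7.005/2 = 3.503
n/ν for Fe2O3 = 4.514/1 = 4.514
Smallest n/ν is Al → limiting reagent.
theoretical n(Fe) = (2/2) × 7.005 = 7.005 mol → 391.2 g
% yield = 357 / 391.2 × 100 = 91.26 %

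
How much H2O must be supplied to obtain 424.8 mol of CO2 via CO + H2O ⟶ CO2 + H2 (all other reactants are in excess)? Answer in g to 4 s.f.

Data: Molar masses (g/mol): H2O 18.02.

7655 g

n(CO2) = 424.8 mol
n(H2O) = (1/1) × 424.8 = 424.8 mol
mass = 424.8 × 18.02 = 7655 g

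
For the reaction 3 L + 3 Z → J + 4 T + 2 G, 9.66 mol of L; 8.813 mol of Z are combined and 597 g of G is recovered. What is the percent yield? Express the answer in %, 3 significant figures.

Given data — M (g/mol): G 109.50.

92.8 %

n(L) = 9.660 mol
n(Z) = 8.813 mol
n/ν → L: 3.220, Z: 2.938; Z is limiting.
theoretical n(G) = (2/3) × 8.813 = 5.875 mol → 643.3 g
% yield = 597 / 643.3 × 100 = 92.80 %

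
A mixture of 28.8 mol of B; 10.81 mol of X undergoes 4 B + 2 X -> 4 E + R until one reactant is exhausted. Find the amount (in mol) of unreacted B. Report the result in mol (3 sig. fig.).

7.18 mol

n(B) = 28.80 mol
n(X) = 10.81 mol
n/ν for B = 28.80/4 = 7.200
n/ν for X = 10.81/2 = 5.405
Smallest n/ν is X → limiting reagent.
B consumed = (4/2) × 10.81 = 21.62 mol
B remaining = 28.80 − 21.62 = 7.180 mol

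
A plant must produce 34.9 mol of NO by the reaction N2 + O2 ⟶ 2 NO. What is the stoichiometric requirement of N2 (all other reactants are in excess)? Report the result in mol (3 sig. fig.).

n(NO) = 34.90 mol
n(N2) = (1/2) × 34.90 = 17.45 mol

17.5 mol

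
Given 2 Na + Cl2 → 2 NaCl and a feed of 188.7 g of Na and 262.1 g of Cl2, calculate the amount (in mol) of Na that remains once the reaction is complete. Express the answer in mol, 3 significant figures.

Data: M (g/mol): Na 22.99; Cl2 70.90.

0.814 mol

n(Na) = 188.7 / 22.99 = 8.208 mol
n(Cl2) = 262.1 / 70.90 = 3.697 mol
n/ν for Na = 8.208/2 = 4.104
n/ν for Cl2 = 3.697/1 = 3.697
Smallest n/ν is Cl2 → limiting reagent.
Na consumed = (2/1) × 3.697 = 7.394 mol
Na remaining = 8.208 − 7.394 = 0.8140 mol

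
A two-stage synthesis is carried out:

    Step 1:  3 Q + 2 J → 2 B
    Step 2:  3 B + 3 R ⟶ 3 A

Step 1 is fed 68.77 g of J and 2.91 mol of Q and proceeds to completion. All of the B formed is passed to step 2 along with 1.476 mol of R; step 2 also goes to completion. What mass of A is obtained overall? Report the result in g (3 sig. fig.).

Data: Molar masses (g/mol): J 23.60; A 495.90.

Step 1:
n(J) = 68.77 / 23.60 = 2.914 mol
n(Q) = 2.910 mol
n/ν for J = 2.914/2 = 1.457
n/ν for Q = 2.910/3 = 0.9700
Smallest n/ν is Q → limiting reagent.
n(B) produced = (2/3) × 2.910 = 1.940 mol
Step 2:
n(B) available = 1.940 mol
n(R) = 1.476 mol
n/ν for B = 1.940/3 = 0.6467
n/ν for R = 1.476/3 = 0.4920
Smallest n/ν is R → limiting reagent.
n(A) = (3/3) × 1.476 = 1.476 mol
mass = 1.476 × 495.90 = 731.9 g

732 g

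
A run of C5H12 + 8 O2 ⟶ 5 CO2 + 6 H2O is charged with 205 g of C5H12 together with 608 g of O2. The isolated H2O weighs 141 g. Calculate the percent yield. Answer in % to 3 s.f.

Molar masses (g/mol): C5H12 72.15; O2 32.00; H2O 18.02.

n(C5H12) = 205.0 / 72.15 = 2.841 mol
n(O2) = 608.0 / 32.00 = 19.00 mol
n/ν → C5H12: 2.841, O2: 2.375; O2 is limiting.
theoretical n(H2O) = (6/8) × 19.00 = 14.25 mol → 256.8 g
% yield = 141 / 256.8 × 100 = 54.91 %

54.9 %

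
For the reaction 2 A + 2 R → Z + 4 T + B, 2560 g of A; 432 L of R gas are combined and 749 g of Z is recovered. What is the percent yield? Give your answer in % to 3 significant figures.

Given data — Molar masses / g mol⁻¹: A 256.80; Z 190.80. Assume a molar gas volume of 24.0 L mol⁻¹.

n(A) = 2560 / 256.80 = 9.969 mol
n(R) = 432.0 / 24.0 = 18.00 mol
n/ν → A: 4.985, R: 9.000; A is limiting.
theoretical n(Z) = (1/2) × 9.969 = 4.985 mol → 951.1 g
% yield = 749 / 951.1 × 100 = 78.75 %

78.8 %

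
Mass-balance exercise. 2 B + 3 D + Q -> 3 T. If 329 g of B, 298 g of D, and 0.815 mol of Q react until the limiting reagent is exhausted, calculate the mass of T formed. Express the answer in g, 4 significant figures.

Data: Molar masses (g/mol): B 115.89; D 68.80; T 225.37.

n(B) = 329.0 / 115.89 = 2.839 mol
n(D) = 298.0 / 68.80 = 4.331 mol
n(Q) = 0.8150 mol
n/ν for B = 2.839/2 = 1.420
n/ν for D = 4.331/3 = 1.444
n/ν for Q = 0.8150/1 = 0.8150
Smallest n/ν is Q → limiting reagent.
n(T) = (3/1) × 0.8150 = 2.445 mol
mass = 2.445 × 225.37 = 551.0 g

551.0 g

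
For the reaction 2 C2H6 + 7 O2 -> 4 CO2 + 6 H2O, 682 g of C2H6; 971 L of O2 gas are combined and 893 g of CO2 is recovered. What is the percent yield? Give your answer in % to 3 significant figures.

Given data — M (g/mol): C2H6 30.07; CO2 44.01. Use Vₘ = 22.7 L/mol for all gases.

83.0 %

n(C2H6) = 682.0 / 30.07 = 22.68 mol
n(O2) = 971.0 / 22.7 = 42.78 mol
n/ν → C2H6: 11.34, O2: 6.111; O2 is limiting.
theoretical n(CO2) = (4/7) × 42.78 = 24.45 mol → 1076 g
% yield = 893 / 1076 × 100 = 82.99 %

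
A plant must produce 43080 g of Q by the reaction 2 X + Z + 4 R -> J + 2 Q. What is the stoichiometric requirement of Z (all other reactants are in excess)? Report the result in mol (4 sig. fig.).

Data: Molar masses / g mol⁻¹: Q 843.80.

n(Q) = 43080 / 843.80 = 51.05 mol
n(Z) = (1/2) × 51.05 = 25.53 mol

25.53 mol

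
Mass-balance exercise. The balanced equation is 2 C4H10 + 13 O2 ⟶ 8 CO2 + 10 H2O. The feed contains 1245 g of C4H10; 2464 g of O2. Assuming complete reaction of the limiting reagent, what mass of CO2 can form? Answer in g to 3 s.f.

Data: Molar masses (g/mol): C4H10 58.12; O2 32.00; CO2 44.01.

n(C4H10) = 1245 / 58.12 = 21.42 mol
n(O2) = 2464 / 32.00 = 77.00 mol
n/ν for C4H10 = 21.42/2 = 10.71
n/ν for O2 = 77.00/13 = 5.923
Smallest n/ν is O2 → limiting reagent.
n(CO2) = (8/13) × 77.00 = 47.38 mol
mass = 47.38 × 44.01 = 2085 g

2090 g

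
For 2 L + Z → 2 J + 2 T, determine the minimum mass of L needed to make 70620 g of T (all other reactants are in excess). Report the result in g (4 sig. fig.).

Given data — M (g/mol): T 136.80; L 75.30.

38870 g

n(T) = 70620 / 136.80 = 516.2 mol
n(L) = (2/2) × 516.2 = 516.2 mol
mass = 516.2 × 75.30 = 38870 g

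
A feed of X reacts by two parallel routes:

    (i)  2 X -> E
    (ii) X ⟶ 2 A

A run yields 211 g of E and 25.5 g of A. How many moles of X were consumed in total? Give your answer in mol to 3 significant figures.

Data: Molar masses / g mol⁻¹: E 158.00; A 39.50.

2.99 mol

n(E) = 211 / 158.00 = 1.335 mol
n(A) = 25.5 / 39.50 = 0.6456 mol
n(X) via (i) = (2/1)×1.335 = 2.670 mol
n(X) via (ii) = (1/2)×0.6456 = 0.3228 mol
total n(X) = 2.670 + 0.3228 = 2.993 mol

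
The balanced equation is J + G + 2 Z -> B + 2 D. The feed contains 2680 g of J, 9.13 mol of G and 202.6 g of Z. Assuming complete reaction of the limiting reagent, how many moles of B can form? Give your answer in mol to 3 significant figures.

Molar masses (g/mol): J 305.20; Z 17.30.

n(J) = 2680 / 305.20 = 8.781 mol
n(G) = 9.130 mol
n(Z) = 202.6 / 17.30 = 11.71 mol
n/ν for J = 8.781/1 = 8.781
n/ν for G = 9.130/1 = 9.130
n/ν for Z = 11.71/2 = 5.855
Smallest n/ν is Z → limiting reagent.
n(B) = (1/2) × 11.71 = 5.855 mol

5.86 mol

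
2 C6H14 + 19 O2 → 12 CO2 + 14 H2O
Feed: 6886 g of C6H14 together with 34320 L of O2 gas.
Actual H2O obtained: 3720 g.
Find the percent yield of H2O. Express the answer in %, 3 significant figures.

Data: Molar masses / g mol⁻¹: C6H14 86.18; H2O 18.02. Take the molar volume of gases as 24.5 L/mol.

n(C6H14) = 6886 / 86.18 = 79.90 mol
n(O2) = 34320 / 24.5 = 1401 mol
n/ν for C6H14 = 79.90/2 = 39.95
n/ν for O2 = 1401/19 = 73.74
Smallest n/ν is C6H14 → limiting reagent.
theoretical n(H2O) = (14/2) × 79.90 = 559.3 mol → 10080 g
% yield = 3720 / 10080 × 100 = 36.90 %

36.9 %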